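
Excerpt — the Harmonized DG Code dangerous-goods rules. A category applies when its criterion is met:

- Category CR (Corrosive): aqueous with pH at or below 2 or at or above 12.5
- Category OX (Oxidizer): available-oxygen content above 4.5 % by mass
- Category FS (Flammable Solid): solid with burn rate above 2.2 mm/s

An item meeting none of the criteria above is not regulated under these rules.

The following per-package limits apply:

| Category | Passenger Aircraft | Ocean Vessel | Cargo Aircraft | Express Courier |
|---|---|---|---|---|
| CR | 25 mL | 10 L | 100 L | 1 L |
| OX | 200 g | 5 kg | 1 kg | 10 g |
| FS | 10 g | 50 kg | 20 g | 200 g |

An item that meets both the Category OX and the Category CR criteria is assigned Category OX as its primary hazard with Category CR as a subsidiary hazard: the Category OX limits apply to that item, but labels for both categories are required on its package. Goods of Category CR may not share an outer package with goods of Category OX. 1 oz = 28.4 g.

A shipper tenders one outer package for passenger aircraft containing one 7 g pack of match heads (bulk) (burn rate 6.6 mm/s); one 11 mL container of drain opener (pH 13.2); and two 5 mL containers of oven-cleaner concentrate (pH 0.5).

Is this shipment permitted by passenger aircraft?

The match heads (bulk) have burn rate 6.6 mm/s, which is > 2.2 mm/s, so they are Category FS (Flammable Solid).
Drain opener: pH 13.2 ≥ 12.5 → Category CR (Corrosive).
pH 0.5 meets the Category CR criterion (Corrosive), so the oven-cleaner concentrate is Category CR.
Category CR net quantity: 11 mL + (two 5 mL containers = 10 mL) = 21 mL.
21 mL is within the passenger aircraft limit of 25 mL for Category CR.
Category FS quantity: 7 g.
7 g is within the passenger aircraft limit of 10 g for Category FS.
The segregation rule (Category CR with Category OX) does not apply to Category CR with Category FS.
Every hazard category is within its passenger aircraft limit and no segregation rule is violated.

Yes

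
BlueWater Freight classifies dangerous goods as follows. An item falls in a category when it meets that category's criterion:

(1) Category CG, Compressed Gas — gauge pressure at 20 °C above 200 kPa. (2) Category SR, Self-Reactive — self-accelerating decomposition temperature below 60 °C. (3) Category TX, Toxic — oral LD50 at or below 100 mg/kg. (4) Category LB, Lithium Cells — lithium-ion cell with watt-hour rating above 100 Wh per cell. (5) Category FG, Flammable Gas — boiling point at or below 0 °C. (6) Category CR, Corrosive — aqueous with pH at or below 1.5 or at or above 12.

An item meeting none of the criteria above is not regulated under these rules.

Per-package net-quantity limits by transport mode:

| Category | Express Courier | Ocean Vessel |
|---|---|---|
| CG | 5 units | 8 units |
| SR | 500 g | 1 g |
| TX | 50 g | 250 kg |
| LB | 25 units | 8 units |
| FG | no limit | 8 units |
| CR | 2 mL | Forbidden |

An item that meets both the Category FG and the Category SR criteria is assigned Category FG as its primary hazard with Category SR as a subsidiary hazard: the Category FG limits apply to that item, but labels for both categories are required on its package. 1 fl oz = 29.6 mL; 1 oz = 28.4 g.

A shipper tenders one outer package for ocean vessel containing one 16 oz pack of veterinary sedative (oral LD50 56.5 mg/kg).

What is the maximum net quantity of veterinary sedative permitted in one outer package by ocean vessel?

Veterinary sedative: oral LD50 56.5 mg/kg ≤ 100 mg/kg → Category TX (Toxic).
The ocean vessel limit for Category TX is 250 kg.

250 kg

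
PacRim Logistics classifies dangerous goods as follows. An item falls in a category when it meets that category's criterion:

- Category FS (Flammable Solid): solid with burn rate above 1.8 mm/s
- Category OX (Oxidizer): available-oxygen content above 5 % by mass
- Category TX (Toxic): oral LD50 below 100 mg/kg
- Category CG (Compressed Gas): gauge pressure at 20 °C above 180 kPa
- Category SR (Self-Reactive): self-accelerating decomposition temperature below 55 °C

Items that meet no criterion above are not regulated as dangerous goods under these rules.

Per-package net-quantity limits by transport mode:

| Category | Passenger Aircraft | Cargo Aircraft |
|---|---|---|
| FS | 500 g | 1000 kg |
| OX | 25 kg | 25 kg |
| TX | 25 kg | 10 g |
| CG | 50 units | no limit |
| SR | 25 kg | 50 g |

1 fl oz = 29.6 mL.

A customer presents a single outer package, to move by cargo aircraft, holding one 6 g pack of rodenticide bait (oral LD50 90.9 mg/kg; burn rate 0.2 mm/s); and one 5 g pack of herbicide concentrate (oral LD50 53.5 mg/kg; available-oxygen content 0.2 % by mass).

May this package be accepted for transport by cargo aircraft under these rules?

No

Oral LD50 90.9 mg/kg meets the Category TX criterion (Toxic), so the rodenticide bait is Category TX.
The herbicide concentrate has oral LD50 53.5 mg/kg, which is < 100 mg/kg, so it is Category TX (Toxic).
Category TX net quantity: 6 g + 5 g = 11 g.
That exceeds the Category TX cargo aircraft limit of 10 g.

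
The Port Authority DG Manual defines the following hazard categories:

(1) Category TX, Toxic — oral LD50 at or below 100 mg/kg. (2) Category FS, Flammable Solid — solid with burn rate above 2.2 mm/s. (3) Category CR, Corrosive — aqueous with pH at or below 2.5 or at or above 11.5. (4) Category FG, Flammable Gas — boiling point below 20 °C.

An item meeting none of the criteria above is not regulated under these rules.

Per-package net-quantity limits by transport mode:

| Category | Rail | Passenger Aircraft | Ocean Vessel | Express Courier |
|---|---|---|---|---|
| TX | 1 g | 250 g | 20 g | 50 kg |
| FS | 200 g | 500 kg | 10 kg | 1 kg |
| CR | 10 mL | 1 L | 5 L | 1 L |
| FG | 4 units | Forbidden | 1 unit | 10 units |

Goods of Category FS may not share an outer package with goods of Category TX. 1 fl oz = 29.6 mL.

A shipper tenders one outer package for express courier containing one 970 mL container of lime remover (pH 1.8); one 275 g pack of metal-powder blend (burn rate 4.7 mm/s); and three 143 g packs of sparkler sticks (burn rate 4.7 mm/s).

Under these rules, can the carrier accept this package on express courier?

Yes

Lime remover: pH 1.8 ≤ 2.5 → Category CR (Corrosive).
With burn rate 4.7 mm/s (> 2.2 mm/s), the metal-powder blend falls in Category FS.
With burn rate 4.7 mm/s (> 2.2 mm/s), the sparkler sticks fall in Category FS.
Category FS net quantity: 275 g + (three 143 g packs = 429 g) = 704 g.
That is within the Category FS express courier limit of 1 kg.
Category CR quantity: 970 mL.
That is within the Category CR express courier limit of 1 L.
The segregation rule (Category FS with Category TX) does not apply to Category FS with Category CR.
Every hazard category is within its express courier limit and no segregation rule is violated.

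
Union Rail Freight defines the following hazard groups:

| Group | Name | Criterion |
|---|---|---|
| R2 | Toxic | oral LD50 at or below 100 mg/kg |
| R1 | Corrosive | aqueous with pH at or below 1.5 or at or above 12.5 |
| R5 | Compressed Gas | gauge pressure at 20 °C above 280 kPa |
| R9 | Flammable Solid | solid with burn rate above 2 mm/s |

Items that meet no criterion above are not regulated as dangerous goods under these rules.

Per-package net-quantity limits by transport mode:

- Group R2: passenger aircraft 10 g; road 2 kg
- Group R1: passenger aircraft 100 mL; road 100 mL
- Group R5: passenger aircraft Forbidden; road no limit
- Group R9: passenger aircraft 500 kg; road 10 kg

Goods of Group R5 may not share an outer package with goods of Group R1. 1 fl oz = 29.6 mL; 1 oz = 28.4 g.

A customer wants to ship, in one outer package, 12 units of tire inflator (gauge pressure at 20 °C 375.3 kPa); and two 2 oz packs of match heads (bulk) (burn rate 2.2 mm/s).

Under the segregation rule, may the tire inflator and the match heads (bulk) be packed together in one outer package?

Yes

With gauge pressure at 20 °C 375.3 kPa (> 280 kPa), the tire inflator falls in Group R5.
Match heads (bulk): burn rate 2.2 mm/s > 2 mm/s → Group R9 (Flammable Solid).
No segregation rule bars Group R5 with Group R9.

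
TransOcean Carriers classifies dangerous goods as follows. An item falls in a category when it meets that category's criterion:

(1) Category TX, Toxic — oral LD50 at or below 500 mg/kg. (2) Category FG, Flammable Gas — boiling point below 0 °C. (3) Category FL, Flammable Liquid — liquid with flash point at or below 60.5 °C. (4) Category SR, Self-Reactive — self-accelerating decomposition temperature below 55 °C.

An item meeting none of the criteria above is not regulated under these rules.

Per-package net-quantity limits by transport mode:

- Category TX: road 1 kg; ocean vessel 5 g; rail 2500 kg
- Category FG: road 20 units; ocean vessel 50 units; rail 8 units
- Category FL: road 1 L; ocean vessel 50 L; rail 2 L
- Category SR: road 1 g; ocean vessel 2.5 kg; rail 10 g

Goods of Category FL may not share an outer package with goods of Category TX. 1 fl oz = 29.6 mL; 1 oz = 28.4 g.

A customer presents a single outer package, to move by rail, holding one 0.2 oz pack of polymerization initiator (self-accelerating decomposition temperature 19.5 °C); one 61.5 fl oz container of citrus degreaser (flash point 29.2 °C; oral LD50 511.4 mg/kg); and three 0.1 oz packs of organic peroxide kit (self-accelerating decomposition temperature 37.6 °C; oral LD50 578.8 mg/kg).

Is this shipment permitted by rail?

No

Self-accelerating decomposition temperature 19.5 °C meets the Category SR criterion (Self-Reactive), so the polymerization initiator is Category SR.
Citrus degreaser: flash point 29.2 °C ≤ 60.5 °C → Category FL (Flammable Liquid).
The organic peroxide kit has self-accelerating decomposition temperature 37.6 °C, which is < 55 °C, so it is Category SR (Self-Reactive).
Category SR net quantity: (one 0.2 oz pack = 5.68 g) + (three 0.1 oz packs = 8.52 g) = 14.2 g.
14.2 g > 10 g (rail limit, Category SR) — over the limit.
Category FL quantity: one 61.5 fl oz container = 1820.4 mL.
That is within the Category FL rail limit of 2 L.
The segregation rule (Category FL with Category TX) does not apply to Category SR with Category FL.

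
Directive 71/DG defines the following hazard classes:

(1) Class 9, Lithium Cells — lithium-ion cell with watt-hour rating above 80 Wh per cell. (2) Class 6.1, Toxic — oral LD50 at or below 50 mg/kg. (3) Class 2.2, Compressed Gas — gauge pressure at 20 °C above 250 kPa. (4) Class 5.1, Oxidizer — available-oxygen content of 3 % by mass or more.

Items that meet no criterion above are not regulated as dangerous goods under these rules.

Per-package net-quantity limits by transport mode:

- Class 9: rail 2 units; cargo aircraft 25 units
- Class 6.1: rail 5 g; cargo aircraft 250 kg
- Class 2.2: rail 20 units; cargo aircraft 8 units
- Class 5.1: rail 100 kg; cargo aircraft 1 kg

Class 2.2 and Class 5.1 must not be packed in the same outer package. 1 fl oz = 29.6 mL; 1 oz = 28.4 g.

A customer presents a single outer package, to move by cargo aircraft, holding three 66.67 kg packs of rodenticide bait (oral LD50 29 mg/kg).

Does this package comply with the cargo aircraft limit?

Yes

Rodenticide bait: oral LD50 29 mg/kg ≤ 50 mg/kg → Class 6.1 (Toxic).
Class 6.1 quantity: three 66.67 kg packs = 200.01 kg.
200.01 kg ≤ 250 kg (cargo aircraft limit, Class 6.1) — within limit.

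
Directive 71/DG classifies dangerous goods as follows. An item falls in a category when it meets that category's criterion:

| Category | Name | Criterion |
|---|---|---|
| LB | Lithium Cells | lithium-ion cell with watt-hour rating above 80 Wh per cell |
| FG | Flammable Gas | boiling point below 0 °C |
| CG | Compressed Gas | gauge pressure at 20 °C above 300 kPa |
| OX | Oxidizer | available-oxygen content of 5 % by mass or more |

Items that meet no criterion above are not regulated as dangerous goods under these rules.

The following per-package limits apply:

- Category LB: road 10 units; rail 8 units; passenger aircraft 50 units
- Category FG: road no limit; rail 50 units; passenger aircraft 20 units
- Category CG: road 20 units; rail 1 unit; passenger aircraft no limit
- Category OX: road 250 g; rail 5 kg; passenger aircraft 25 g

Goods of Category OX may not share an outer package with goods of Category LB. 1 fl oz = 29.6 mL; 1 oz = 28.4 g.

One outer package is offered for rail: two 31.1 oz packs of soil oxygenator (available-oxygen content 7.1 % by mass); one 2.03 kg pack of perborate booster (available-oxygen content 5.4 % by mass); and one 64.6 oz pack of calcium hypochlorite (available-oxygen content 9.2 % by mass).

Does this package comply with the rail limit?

No

Available-oxygen content 7.1 % by mass meets the Category OX criterion (Oxidizer), so the soil oxygenator is Category OX.
With available-oxygen content 5.4 % by mass (≥ 5 % by mass), the perborate booster falls in Category OX.
With available-oxygen content 9.2 % by mass (≥ 5 % by mass), the calcium hypochlorite falls in Category OX.
Total Category OX: (two 31.1 oz packs = 1766.48 g) + 2.03 kg + (one 64.6 oz pack = 1834.64 g) = 5631.12 g.
5631.12 g > 5 kg (rail limit, Category OX) — over the limit.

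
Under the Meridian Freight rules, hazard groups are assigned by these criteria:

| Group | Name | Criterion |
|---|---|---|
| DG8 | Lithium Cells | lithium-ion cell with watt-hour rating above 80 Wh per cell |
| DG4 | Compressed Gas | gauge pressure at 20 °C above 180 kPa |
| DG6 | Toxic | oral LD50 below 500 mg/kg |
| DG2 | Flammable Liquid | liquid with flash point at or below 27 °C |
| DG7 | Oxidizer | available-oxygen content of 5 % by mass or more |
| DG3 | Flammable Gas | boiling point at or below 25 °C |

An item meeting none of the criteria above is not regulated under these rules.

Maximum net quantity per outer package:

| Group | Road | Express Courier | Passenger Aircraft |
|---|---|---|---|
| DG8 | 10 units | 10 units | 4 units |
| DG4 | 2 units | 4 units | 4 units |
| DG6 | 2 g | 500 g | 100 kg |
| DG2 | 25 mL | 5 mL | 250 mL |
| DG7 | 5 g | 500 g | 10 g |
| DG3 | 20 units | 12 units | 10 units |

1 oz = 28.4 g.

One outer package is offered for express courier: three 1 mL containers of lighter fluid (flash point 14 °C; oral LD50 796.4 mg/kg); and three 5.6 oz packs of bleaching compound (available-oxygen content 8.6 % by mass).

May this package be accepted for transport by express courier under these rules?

Yes

The lighter fluid has flash point 14 °C, which is ≤ 27 °C, so it is Group DG2 (Flammable Liquid).
Bleaching compound: available-oxygen content 8.6 % by mass ≥ 5 % by mass → Group DG7 (Oxidizer).
Group DG7 quantity: three 5.6 oz packs = 477.12 g.
That is within the Group DG7 express courier limit of 500 g.
Group DG2 quantity: three 1 mL containers = 3 mL.
3 mL ≤ 5 mL (express courier limit, Group DG2) — within limit.
Every hazard group is within its express courier limit and no segregation rule is violated.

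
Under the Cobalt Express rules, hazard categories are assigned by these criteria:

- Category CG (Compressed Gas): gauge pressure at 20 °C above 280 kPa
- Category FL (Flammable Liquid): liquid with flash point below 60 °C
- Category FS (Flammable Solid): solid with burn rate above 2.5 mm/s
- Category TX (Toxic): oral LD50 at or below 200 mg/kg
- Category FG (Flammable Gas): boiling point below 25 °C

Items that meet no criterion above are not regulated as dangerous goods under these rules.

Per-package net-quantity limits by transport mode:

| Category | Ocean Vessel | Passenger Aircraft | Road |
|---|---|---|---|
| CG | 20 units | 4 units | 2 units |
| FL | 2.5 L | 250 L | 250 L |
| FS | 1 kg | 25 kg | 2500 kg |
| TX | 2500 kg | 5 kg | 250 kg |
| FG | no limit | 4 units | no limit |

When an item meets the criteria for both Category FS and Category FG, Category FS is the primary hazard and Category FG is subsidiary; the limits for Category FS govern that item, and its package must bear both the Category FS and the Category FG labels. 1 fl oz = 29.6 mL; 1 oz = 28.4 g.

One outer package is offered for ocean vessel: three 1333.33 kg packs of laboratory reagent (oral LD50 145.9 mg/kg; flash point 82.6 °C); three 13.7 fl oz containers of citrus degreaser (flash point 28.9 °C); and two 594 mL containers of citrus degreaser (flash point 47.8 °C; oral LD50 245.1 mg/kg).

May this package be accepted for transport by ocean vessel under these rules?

The laboratory reagent has oral LD50 145.9 mg/kg, which is ≤ 200 mg/kg, so it is Category TX (Toxic).
Flash point 28.9 °C meets the Category FL criterion (Flammable Liquid), so the citrus degreaser is Category FL.
The citrus degreaser has flash point 47.8 °C, which is < 60 °C, so it is Category FL (Flammable Liquid).
Category TX quantity: three 1333.33 kg packs = 3999.99 kg.
That exceeds the Category TX ocean vessel limit of 2500 kg.
Category FL net quantity: (three 13.7 fl oz containers = 1216.56 mL) + (two 594 mL containers = 1.188 L) = 2404.56 mL.
2404.56 mL is within the ocean vessel limit of 2.5 L for Category FL.

No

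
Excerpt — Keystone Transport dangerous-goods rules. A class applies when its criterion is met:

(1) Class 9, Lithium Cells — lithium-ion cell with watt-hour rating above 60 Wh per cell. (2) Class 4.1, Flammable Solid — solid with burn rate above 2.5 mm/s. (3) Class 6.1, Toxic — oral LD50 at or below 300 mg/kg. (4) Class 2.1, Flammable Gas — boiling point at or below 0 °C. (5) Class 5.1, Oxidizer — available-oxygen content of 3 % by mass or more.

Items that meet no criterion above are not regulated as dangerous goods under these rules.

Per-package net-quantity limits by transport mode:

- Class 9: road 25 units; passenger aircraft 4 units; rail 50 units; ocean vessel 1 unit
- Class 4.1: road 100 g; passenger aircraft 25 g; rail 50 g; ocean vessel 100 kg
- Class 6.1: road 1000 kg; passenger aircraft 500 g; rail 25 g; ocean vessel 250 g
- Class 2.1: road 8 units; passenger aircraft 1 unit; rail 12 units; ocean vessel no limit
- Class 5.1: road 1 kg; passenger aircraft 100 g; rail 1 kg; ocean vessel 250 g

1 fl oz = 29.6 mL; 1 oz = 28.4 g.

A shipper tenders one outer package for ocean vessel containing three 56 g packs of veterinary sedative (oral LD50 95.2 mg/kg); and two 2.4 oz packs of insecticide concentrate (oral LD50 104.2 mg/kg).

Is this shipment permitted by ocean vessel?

Veterinary sedative: oral LD50 95.2 mg/kg ≤ 300 mg/kg → Class 6.1 (Toxic).
Oral LD50 104.2 mg/kg meets the Class 6.1 criterion (Toxic), so the insecticide concentrate is Class 6.1.
Class 6.1 net quantity: (three 56 g packs = 168 g) + (two 2.4 oz packs = 136.32 g) = 304.32 g.
304.32 g > 250 g (ocean vessel limit, Class 6.1) — over the limit.

No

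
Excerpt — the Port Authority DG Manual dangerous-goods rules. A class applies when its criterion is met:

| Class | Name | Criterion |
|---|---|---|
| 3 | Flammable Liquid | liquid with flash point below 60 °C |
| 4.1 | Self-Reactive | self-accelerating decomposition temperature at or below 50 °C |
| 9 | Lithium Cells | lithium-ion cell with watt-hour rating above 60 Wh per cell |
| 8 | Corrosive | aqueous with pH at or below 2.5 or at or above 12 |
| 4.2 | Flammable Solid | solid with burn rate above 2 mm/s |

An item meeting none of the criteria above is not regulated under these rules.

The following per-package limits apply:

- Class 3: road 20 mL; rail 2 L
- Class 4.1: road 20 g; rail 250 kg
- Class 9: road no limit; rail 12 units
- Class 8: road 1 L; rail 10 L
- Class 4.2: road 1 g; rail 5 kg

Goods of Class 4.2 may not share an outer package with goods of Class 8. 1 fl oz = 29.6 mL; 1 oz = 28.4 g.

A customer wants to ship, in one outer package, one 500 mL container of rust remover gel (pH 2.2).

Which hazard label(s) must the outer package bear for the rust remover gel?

Class 8

With pH 2.2 (≤ 2.5), the rust remover gel falls in Class 8.
Only the Class 8 label is required.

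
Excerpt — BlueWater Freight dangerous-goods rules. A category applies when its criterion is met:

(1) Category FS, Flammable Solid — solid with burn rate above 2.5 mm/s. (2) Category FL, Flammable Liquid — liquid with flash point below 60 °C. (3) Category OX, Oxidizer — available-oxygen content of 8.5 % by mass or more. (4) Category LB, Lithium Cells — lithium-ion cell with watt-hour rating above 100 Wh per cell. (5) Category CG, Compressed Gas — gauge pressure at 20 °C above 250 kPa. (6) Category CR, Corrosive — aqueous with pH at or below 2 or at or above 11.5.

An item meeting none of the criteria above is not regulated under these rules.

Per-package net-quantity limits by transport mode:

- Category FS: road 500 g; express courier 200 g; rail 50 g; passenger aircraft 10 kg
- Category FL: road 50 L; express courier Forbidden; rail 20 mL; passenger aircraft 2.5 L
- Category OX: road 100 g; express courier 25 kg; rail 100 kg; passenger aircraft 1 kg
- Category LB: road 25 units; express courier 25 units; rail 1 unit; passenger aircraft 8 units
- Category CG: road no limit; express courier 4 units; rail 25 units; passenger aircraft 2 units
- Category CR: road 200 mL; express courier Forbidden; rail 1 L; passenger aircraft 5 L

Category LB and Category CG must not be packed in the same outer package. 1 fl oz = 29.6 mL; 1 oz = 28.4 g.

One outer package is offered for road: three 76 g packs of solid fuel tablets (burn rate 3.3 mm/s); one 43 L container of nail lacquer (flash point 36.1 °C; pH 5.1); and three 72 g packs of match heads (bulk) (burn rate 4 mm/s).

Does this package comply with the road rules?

Yes

Solid fuel tablets: burn rate 3.3 mm/s > 2.5 mm/s → Category FS (Flammable Solid).
Flash point 36.1 °C meets the Category FL criterion (Flammable Liquid), so the nail lacquer is Category FL.
Burn rate 4 mm/s meets the Category FS criterion (Flammable Solid), so the match heads (bulk) are Category FS.
Total Category FS: (three 76 g packs = 228 g) + (three 72 g packs = 216 g) = 444 g.
That is within the Category FS road limit of 500 g.
Category FL quantity: 43 L.
That is within the Category FL road limit of 50 L.
The segregation rule (Category LB with Category CG) does not apply to Category FS with Category FL.
Every hazard category is within its road limit and no segregation rule is violated.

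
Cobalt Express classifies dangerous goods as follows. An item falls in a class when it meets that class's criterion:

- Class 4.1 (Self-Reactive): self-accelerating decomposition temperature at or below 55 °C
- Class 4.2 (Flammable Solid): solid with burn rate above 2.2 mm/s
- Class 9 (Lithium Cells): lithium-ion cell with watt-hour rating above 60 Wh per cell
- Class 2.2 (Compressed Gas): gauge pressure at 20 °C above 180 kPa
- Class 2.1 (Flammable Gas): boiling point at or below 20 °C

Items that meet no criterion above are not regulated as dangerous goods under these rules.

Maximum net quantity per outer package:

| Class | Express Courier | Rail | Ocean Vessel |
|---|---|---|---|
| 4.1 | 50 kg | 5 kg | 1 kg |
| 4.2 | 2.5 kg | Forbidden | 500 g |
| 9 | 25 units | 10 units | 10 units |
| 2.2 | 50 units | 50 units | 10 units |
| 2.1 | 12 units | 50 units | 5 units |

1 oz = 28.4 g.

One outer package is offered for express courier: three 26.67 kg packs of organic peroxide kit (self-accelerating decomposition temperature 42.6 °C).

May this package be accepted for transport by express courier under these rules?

No

The organic peroxide kit has self-accelerating decomposition temperature 42.6 °C, which is ≤ 55 °C, so it is Class 4.1 (Self-Reactive).
Class 4.1 quantity: three 26.67 kg packs = 80.01 kg.
80.01 kg exceeds the express courier limit of 50 kg for Class 4.1.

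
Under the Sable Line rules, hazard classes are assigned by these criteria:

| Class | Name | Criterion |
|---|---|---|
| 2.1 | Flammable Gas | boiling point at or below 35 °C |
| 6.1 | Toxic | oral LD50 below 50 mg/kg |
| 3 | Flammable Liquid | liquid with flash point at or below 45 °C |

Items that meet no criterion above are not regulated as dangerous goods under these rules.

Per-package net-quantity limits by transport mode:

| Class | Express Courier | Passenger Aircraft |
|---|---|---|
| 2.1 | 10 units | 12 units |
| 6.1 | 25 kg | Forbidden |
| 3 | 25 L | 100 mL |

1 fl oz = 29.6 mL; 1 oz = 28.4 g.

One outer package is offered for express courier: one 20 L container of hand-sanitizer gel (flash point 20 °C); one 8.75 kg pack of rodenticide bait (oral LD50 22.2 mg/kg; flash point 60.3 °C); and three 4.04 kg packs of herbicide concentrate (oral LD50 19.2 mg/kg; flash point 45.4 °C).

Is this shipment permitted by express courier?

Flash point 20 °C meets the Class 3 criterion (Flammable Liquid), so the hand-sanitizer gel is Class 3.
Oral LD50 22.2 mg/kg meets the Class 6.1 criterion (Toxic), so the rodenticide bait is Class 6.1.
Oral LD50 19.2 mg/kg meets the Class 6.1 criterion (Toxic), so the herbicide concentrate is Class 6.1.
Class 6.1 net quantity: 8.75 kg + (three 4.04 kg packs = 12.12 kg) = 20.87 kg.
20.87 kg is within the express courier limit of 25 kg for Class 6.1.
Class 3 quantity: 20 L.
20 L ≤ 25 L (express courier limit, Class 3) — within limit.
Every hazard class is within its express courier limit and no segregation rule is violated.

Yes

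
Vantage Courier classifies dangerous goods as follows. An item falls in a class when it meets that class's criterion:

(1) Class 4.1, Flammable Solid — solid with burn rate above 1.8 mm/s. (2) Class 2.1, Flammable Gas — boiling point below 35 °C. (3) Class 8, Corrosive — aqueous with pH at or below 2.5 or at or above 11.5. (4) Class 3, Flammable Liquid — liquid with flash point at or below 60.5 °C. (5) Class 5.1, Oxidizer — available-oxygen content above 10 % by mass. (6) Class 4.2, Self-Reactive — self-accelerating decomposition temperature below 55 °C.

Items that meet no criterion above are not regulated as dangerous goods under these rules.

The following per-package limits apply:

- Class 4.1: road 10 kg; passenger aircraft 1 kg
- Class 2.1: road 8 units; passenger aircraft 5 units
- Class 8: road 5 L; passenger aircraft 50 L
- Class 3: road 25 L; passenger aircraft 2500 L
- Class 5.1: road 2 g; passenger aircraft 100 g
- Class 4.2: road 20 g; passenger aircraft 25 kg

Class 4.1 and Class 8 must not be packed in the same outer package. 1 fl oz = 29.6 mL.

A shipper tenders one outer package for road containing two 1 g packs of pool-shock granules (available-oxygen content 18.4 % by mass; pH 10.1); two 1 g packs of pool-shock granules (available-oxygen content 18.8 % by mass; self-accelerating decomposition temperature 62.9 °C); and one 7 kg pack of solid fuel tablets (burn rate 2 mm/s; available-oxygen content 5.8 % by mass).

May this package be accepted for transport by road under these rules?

No

Pool-shock granules: available-oxygen content 18.4 % by mass > 10 % by mass → Class 5.1 (Oxidizer).
Pool-shock granules: available-oxygen content 18.8 % by mass > 10 % by mass → Class 5.1 (Oxidizer).
Burn rate 2 mm/s meets the Class 4.1 criterion (Flammable Solid), so the solid fuel tablets are Class 4.1.
Class 5.1 net quantity: (two 1 g packs = 2 g) + (two 1 g packs = 2 g) = 4 g.
That exceeds the Class 5.1 road limit of 2 g.
Class 4.1 quantity: 7 kg.
That is within the Class 4.1 road limit of 10 kg.
The segregation rule (Class 4.1 with Class 8) does not apply to Class 5.1 with Class 4.1.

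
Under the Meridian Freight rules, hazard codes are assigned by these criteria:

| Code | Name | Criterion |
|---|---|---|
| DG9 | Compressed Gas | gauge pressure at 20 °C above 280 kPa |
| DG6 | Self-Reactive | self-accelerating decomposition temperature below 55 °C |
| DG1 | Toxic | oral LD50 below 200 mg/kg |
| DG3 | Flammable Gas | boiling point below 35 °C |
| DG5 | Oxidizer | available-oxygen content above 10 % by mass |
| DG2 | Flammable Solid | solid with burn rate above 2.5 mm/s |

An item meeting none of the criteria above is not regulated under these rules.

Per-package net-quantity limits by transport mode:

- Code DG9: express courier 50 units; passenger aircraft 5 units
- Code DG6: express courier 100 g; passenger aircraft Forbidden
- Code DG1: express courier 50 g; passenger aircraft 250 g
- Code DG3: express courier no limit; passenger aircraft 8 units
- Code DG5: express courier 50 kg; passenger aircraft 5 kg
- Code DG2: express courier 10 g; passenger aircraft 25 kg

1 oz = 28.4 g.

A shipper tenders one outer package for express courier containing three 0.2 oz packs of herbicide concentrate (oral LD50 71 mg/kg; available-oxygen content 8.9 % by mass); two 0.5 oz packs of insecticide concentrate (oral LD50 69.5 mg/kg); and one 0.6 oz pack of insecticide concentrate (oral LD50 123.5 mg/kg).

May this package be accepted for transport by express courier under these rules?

The herbicide concentrate has oral LD50 71 mg/kg, which is < 200 mg/kg, so it is Code DG1 (Toxic).
Oral LD50 69.5 mg/kg meets the Code DG1 criterion (Toxic), so the insecticide concentrate is Code DG1.
Oral LD50 123.5 mg/kg meets the Code DG1 criterion (Toxic), so the insecticide concentrate is Code DG1.
Code DG1 net quantity: (three 0.2 oz packs = 17.04 g) + (two 0.5 oz packs = 28.4 g) + (one 0.6 oz pack = 17.04 g) = 62.48 g.
62.48 g exceeds the express courier limit of 50 g for Code DG1.

No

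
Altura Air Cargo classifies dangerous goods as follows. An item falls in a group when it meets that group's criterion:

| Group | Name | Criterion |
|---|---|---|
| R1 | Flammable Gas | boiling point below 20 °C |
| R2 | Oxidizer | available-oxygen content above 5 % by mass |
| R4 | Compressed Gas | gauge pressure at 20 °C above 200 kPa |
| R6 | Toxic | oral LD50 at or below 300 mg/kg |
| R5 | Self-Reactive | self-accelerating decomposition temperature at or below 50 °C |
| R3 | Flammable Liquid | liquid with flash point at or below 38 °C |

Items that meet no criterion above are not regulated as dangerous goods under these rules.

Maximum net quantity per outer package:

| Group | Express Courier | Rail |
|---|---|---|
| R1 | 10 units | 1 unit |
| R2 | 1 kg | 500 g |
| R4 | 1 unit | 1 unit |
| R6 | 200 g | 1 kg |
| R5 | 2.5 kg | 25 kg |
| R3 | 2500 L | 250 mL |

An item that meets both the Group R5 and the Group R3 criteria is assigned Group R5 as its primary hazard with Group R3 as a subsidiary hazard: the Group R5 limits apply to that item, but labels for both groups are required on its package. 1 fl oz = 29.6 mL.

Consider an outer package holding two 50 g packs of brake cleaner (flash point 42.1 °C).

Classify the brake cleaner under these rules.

flash point 42.1 °C is not below 38 °C, so Group R3 does not apply.
No criterion is met, so the item is not regulated.

Not regulated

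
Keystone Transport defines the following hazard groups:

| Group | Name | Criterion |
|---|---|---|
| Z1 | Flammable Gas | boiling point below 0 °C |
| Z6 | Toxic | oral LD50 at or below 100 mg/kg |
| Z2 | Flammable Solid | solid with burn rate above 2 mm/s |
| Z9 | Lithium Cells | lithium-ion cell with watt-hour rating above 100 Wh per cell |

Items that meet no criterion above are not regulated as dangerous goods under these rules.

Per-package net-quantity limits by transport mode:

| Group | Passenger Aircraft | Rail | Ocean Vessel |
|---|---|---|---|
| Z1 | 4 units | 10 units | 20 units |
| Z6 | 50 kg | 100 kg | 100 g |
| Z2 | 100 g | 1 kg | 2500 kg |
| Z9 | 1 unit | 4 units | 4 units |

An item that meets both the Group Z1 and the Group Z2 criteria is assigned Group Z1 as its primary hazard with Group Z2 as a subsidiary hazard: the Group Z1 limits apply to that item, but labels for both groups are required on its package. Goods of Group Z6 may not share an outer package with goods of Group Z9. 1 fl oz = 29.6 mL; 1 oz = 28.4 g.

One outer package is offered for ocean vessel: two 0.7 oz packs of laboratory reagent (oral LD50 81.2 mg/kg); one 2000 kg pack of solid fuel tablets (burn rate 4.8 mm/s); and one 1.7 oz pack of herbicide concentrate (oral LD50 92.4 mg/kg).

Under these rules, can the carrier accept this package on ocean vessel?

With oral LD50 81.2 mg/kg (≤ 100 mg/kg), the laboratory reagent falls in Group Z6.
The solid fuel tablets have burn rate 4.8 mm/s, which is > 2 mm/s, so they are Group Z2 (Flammable Solid).
Oral LD50 92.4 mg/kg meets the Group Z6 criterion (Toxic), so the herbicide concentrate is Group Z6.
Group Z6 net quantity: (two 0.7 oz packs = 39.76 g) + (one 1.7 oz pack = 48.28 g) = 88.04 g.
That is within the Group Z6 ocean vessel limit of 100 g.
Group Z2 quantity: 2000 kg.
That is within the Group Z2 ocean vessel limit of 2500 kg.
The segregation rule (Group Z6 with Group Z9) does not apply to Group Z6 with Group Z2.
Every hazard group is within its ocean vessel limit and no segregation rule is violated.

Yes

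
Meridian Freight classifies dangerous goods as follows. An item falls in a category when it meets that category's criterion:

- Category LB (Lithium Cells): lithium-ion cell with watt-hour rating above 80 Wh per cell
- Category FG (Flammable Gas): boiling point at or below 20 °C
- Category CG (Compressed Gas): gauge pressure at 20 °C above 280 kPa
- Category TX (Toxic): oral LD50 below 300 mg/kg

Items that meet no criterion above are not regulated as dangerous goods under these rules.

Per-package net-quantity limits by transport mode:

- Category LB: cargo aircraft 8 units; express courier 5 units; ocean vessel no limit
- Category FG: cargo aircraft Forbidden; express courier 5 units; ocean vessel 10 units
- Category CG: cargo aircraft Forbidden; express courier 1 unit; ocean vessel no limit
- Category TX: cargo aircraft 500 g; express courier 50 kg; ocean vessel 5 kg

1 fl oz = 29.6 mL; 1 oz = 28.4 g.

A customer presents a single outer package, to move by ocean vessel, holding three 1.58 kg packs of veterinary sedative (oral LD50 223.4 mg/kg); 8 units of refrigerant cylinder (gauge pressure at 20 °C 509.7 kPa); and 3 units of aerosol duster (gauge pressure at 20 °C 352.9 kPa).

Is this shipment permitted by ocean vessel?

The veterinary sedative has oral LD50 223.4 mg/kg, which is < 300 mg/kg, so it is Category TX (Toxic).
The refrigerant cylinder has gauge pressure at 20 °C 509.7 kPa, which is > 280 kPa, so it is Category CG (Compressed Gas).
Gauge pressure at 20 °C 352.9 kPa meets the Category CG criterion (Compressed Gas), so the aerosol duster is Category CG.
Total Category CG: 8 units + 3 units = 11 units.
Category CG has no per-package limit by ocean vessel.
Category TX quantity: three 1.58 kg packs = 4.74 kg.
4.74 kg is within the ocean vessel limit of 5 kg for Category TX.
Every hazard category is within its ocean vessel limit and no segregation rule is violated.

Yes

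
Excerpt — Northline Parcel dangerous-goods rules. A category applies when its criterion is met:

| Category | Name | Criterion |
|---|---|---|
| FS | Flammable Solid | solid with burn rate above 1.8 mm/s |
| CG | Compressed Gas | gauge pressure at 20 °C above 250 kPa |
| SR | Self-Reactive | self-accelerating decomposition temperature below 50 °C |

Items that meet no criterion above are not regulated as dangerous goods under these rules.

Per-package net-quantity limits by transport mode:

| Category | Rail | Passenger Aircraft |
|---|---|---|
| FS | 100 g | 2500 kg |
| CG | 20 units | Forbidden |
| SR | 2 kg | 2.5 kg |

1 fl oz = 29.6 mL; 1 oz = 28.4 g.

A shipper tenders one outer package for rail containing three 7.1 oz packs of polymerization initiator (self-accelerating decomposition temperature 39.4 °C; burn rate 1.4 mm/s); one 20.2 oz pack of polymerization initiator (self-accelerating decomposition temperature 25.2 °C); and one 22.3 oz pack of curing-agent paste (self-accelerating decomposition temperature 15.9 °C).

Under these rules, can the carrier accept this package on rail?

Polymerization initiator: self-accelerating decomposition temperature 39.4 °C < 50 °C → Category SR (Self-Reactive).
Polymerization initiator: self-accelerating decomposition temperature 25.2 °C < 50 °C → Category SR (Self-Reactive).
The curing-agent paste has self-accelerating decomposition temperature 15.9 °C, which is < 50 °C, so it is Category SR (Self-Reactive).
Total Category SR: (three 7.1 oz packs = 604.92 g) + (one 20.2 oz pack = 573.68 g) + (one 22.3 oz pack = 633.32 g) = 1811.92 g.
1811.92 g is within the rail limit of 2 kg for Category SR.

Yes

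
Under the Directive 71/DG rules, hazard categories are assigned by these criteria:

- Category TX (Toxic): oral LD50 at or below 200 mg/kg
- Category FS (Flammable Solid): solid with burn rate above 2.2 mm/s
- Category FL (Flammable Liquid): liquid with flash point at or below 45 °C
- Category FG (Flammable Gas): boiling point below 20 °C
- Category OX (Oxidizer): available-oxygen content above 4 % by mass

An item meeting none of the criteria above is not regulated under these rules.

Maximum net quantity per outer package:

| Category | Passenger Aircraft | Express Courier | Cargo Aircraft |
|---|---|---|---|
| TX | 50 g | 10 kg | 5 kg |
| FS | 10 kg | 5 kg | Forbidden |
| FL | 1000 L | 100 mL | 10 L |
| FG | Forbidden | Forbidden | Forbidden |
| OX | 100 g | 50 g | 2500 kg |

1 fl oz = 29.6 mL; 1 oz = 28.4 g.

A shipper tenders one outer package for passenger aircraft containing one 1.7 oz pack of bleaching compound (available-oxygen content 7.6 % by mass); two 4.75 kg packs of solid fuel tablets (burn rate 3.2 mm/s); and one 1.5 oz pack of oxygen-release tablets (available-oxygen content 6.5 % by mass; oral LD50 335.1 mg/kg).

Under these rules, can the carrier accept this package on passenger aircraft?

Yes

The bleaching compound has available-oxygen content 7.6 % by mass, which is > 4 % by mass, so it is Category OX (Oxidizer).
With burn rate 3.2 mm/s (> 2.2 mm/s), the solid fuel tablets fall in Category FS.
Oxygen-release tablets: available-oxygen content 6.5 % by mass > 4 % by mass → Category OX (Oxidizer).
Total Category OX: (one 1.7 oz pack = 48.28 g) + (one 1.5 oz pack = 42.6 g) = 90.88 g.
That is within the Category OX passenger aircraft limit of 100 g.
Category FS quantity: two 4.75 kg packs = 9.5 kg.
9.5 kg is within the passenger aircraft limit of 10 kg for Category FS.
Every hazard category is within its passenger aircraft limit and no segregation rule is violated.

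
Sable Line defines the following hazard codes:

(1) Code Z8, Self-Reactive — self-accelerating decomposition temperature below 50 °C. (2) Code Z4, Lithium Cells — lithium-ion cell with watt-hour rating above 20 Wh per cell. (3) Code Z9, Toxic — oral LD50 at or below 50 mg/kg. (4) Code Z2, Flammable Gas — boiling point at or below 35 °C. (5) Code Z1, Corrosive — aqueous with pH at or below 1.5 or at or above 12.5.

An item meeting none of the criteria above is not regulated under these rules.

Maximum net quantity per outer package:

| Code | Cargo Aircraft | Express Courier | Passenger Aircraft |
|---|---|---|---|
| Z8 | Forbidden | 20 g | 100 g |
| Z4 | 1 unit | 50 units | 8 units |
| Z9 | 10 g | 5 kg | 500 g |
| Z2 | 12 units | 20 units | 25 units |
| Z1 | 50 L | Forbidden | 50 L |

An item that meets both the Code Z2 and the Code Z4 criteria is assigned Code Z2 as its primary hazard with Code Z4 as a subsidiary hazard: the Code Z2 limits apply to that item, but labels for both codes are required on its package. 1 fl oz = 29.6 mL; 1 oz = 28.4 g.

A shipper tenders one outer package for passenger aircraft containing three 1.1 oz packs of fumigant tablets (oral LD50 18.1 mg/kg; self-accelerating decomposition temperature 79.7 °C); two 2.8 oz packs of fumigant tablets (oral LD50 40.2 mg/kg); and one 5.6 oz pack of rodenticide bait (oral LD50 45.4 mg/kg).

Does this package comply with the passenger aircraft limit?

Yes

Fumigant tablets: oral LD50 18.1 mg/kg ≤ 50 mg/kg → Code Z9 (Toxic).
Oral LD50 40.2 mg/kg meets the Code Z9 criterion (Toxic), so the fumigant tablets are Code Z9.
With oral LD50 45.4 mg/kg (≤ 50 mg/kg), the rodenticide bait falls in Code Z9.
Total Code Z9: (three 1.1 oz packs = 93.72 g) + (two 2.8 oz packs = 159.04 g) + (one 5.6 oz pack = 159.04 g) = 411.8 g.
411.8 g ≤ 500 g (passenger aircraft limit, Code Z9) — within limit.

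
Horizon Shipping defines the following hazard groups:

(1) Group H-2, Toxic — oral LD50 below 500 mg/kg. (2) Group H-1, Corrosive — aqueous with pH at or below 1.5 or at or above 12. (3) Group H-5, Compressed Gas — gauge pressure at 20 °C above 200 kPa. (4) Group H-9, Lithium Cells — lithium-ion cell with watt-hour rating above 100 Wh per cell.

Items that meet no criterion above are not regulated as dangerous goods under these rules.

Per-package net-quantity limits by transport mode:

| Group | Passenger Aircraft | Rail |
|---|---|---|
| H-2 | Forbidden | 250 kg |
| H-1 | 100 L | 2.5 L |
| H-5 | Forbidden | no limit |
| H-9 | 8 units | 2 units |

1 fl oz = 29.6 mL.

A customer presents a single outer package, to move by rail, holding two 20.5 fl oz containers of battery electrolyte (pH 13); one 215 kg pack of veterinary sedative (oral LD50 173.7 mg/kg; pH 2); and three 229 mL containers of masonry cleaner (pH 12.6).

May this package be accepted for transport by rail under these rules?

pH 13 meets the Group H-1 criterion (Corrosive), so the battery electrolyte is Group H-1.
Veterinary sedative: oral LD50 173.7 mg/kg < 500 mg/kg → Group H-2 (Toxic).
With pH 12.6 (≥ 12), the masonry cleaner falls in Group H-1.
Group H-1 net quantity: (two 20.5 fl oz containers = 1213.6 mL) + (three 229 mL containers = 687 mL) = 1900.6 mL.
1900.6 mL is within the rail limit of 2.5 L for Group H-1.
Group H-2 quantity: 215 kg.
That is within the Group H-2 rail limit of 250 kg.
Every hazard group is within its rail limit and no segregation rule is violated.

Yes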